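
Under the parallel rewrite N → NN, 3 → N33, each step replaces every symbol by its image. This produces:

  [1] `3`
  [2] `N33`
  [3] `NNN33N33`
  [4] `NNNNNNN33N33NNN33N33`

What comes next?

φ(NNNNNNN33N33NNN33N33) expands symbol-by-symbol to NN NN NN NN NN NN NN N33 N33 NN N33 N33 NN NN NN N33 N33 NN N33 N33; joining the 20 pieces gives the next term.

NNNNNNNNNNNNNNN33N33NNN33N33NNNNNNN33N33NNN33N33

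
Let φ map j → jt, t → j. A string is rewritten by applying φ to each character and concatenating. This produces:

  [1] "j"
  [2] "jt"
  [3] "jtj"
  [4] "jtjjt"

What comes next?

jtjjtjtj

Apply φ to jtjjt symbol by symbol: j→jt, t→j, j→jt, j→jt, t→j; joined: jt j jt jt j.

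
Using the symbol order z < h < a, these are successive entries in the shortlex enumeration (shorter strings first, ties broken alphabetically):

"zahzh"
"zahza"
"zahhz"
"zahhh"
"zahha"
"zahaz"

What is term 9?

Advancing 3 positions from zahaz through zahaz → zahah → zahaa reaches term 9.

zaazz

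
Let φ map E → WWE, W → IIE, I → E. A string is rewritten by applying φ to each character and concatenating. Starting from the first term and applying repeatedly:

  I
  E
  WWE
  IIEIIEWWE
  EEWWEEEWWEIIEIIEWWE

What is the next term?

WWEWWEIIEIIEWWEWWEWWEIIEIIEWWEEEWWEEEWWEIIEIIEWWE

Applying the rule to each of the 19 symbols of EEWWEEEWWEIIEIIEWWE gives the pieces WWE WWE IIE IIE WWE WWE WWE IIE IIE WWE E E WWE E E WWE IIE IIE WWE, which concatenate to the answer.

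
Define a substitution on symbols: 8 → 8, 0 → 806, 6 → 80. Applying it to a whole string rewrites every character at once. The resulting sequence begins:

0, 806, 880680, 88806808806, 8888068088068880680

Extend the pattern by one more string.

Applying the rule to each of the 19 symbols of 8888068088068880680 gives the pieces 8 8 8 8 806 80 8 806 8 8 806 80 8 8 8 806 80 8 806, which concatenate to the answer.

88888068088068880680888806808806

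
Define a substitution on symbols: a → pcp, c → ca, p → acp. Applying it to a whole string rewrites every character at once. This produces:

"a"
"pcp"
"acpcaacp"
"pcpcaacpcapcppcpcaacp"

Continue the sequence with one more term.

Rewriting the 21 symbols of pcpcaacpcapcppcpcaacp one by one yields acp ca acp ca pcp pcp ca acp ca pcp acp ca acp acp ca acp ca pcp pcp ca acp; concatenated:

acpcaacpcapcppcpcaacpcapcpacpcaacpacpcaacpcapcppcpcaacp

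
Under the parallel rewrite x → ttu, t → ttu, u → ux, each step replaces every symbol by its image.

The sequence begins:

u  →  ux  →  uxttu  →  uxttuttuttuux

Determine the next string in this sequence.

φ(uxttuttuttuux) expands symbol-by-symbol to ux ttu ttu ttu ux ttu ttu ux ttu ttu ux ux ttu; joining the 13 pieces gives the next term.

uxttuttuttuuxttuttuuxttuttuuxuxttu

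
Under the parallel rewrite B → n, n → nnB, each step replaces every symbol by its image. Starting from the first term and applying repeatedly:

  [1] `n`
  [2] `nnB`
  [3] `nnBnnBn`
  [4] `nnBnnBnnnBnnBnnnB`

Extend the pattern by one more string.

Applying the rule to each of the 17 symbols of nnBnnBnnnBnnBnnnB gives the pieces nnB nnB n nnB nnB n nnB nnB nnB n nnB nnB n nnB nnB nnB n, which concatenate to the answer.

nnBnnBnnnBnnBnnnBnnBnnBnnnBnnBnnnBnnBnnBn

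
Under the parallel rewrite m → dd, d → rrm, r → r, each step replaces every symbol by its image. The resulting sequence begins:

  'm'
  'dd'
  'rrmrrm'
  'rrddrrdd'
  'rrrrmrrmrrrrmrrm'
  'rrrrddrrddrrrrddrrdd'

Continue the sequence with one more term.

Rewriting the 20 symbols of rrrrddrrddrrrrddrrdd one by one yields r r r r rrm rrm r r rrm rrm r r r r rrm rrm r r rrm rrm; concatenated:

rrrrrrmrrmrrrrmrrmrrrrrrmrrmrrrrmrrm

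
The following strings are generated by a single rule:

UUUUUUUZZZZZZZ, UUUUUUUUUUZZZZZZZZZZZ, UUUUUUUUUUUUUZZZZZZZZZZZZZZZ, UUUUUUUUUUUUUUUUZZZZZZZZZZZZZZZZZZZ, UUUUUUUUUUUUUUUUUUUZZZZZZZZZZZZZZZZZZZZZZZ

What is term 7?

Reading off run lengths: U runs 7, 10, 13, 16, 19; Z runs 7, 11, 15, 19, 23 — each is linear in n, where the shown terms are n = 2, 3, 4, 5, 6.
For term 7, n = 8, so the run lengths are 25, 31.

UUUUUUUUUUUUUUUUUUUUUUUUUZZZZZZZZZZZZZZZZZZZZZZZZZZZZZZZ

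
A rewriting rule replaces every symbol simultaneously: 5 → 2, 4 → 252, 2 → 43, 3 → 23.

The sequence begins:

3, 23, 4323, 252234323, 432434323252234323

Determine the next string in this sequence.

Replace each of the 18 characters of 432434323252234323 in place — 252 23 43 252 23 252 23 43 23 43 2 43 43 23 252 23 43 23 — and concatenate.

252234325223252234323432434323252234323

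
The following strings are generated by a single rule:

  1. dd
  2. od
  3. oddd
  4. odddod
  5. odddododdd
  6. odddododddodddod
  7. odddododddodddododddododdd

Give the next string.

odddododddodddododddododddodddododddodddod

Each term (from the third on) is the previous term followed by the one before it: term 3 = od·dd = oddd.
Continuing: odddododddodddododddododdd · odddododddodddod gives term 8.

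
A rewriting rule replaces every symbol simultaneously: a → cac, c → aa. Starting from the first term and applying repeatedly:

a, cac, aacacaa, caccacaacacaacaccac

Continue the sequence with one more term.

Applying the rule to each of the 19 symbols of caccacaacacaacaccac gives the pieces aa cac aa aa cac aa cac cac aa cac aa cac cac aa cac aa aa cac aa, which concatenate to the answer.

aacacaaaacacaacaccacaacacaacaccacaacacaaaacacaa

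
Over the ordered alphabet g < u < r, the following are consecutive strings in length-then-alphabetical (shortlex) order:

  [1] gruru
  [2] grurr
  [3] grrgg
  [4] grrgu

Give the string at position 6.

Continuing the enumeration 2 steps past grrgu: grrgu → grrgr → (answer).

grrug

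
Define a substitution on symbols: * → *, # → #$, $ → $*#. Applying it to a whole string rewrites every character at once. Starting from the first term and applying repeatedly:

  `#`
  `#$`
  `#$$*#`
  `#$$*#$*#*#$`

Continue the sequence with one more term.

Rewriting each symbol of #$$*#$*#*#$: #→#$, $→$*#, $→$*#, *→*, #→#$, $→$*#, *→*, #→#$, *→*, #→#$, $→$*#, which concatenates to #$ $*# $*# * #$ $*# * #$ * #$ $*#.

#$$*#$*#*#$$*#*#$*#$$*#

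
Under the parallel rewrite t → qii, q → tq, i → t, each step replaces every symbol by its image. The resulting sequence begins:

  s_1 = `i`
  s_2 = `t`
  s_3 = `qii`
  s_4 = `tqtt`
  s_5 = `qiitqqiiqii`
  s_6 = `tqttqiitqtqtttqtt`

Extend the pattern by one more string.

φ(tqttqiitqtqtttqtt) expands symbol-by-symbol to qii tq qii qii tq t t qii tq qii tq qii qii qii tq qii qii; joining the 17 pieces gives the next term.

qiitqqiiqiitqttqiitqqiitqqiiqiiqiitqqiiqii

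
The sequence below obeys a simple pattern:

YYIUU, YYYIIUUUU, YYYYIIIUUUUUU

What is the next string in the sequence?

YYYYYIIIIUUUUUUUU

Reading off run lengths: Y runs 2, 3, 4; I runs 1, 2, 3; U runs 2, 4, 6 — each is linear in n (n = 1, 2, …).
At n = 4 the blocks have lengths 5, 4, 8.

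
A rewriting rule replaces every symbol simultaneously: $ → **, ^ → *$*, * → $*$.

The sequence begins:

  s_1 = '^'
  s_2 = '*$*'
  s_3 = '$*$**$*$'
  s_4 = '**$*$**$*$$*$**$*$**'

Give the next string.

$*$$*$**$*$**$*$$*$**$*$****$*$**$*$$*$**$*$**$*$$*$

φ(**$*$**$*$$*$**$*$**) expands symbol-by-symbol to $*$ $*$ ** $*$ ** $*$ $*$ ** $*$ ** ** $*$ ** $*$ $*$ ** $*$ ** $*$ $*$; joining the 20 pieces gives the next term.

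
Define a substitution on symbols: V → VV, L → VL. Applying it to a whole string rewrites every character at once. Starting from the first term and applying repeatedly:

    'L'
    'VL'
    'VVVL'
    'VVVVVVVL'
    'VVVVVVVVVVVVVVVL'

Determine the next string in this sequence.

VVVVVVVVVVVVVVVVVVVVVVVVVVVVVVVL

Replace each of the 16 characters of VVVVVVVVVVVVVVVL in place — VV VV VV VV VV VV VV VV VV VV VV VV VV VV VV VL — and concatenate.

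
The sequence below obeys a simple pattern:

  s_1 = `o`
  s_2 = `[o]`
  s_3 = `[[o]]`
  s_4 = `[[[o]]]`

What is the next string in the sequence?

s(k+1) = [·s(k)·], so each term gains [ as a prefix and ] as a suffix.
Applying this once more to [[[o]]]:

[[[[o]]]]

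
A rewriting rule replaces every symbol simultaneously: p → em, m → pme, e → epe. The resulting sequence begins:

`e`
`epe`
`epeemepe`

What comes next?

Rewriting each symbol of epeemepe: e→epe, p→em, e→epe, e→epe, m→pme, e→epe, p→em, e→epe, which concatenates to epe em epe epe pme epe em epe.

epeemepeepepmeepeemepe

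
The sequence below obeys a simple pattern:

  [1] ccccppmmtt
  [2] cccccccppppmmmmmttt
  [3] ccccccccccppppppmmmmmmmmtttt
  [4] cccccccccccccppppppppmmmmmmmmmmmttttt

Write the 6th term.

The n-th term is 3n+1 c's then 2n p's then 3n-1 m's then n+1 t's (n = 1, 2, …).
At n = 6 the blocks have lengths 19, 12, 17, 7.

cccccccccccccccccccppppppppppppmmmmmmmmmmmmmmmmmttttttt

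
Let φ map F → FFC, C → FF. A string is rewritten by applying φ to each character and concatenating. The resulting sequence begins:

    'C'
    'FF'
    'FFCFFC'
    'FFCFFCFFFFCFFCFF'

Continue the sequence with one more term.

FFCFFCFFFFCFFCFFFFCFFCFFCFFCFFFFCFFCFFFFCFFC

φ(FFCFFCFFFFCFFCFF) expands symbol-by-symbol to FFC FFC FF FFC FFC FF FFC FFC FFC FFC FF FFC FFC FF FFC FFC; joining the 16 pieces gives the next term.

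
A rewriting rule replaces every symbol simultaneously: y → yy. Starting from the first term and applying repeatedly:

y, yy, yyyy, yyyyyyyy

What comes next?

Expanding yyyyyyyy: y→yy, y→yy, y→yy, y→yy, y→yy, y→yy, y→yy, y→yy. Concatenated: yy yy yy yy yy yy yy yy.

yyyyyyyyyyyyyyyy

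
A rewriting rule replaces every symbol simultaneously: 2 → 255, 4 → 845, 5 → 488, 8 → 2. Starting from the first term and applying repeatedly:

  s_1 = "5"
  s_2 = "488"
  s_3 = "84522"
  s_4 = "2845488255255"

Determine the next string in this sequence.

Rewriting the 13 symbols of 2845488255255 one by one yields 255 2 845 488 845 2 2 255 488 488 255 488 488; concatenated:

255284548884522255488488255488488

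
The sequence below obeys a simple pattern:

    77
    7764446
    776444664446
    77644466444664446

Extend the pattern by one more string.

Each term is the previous one with 64446 appended.
So the next term is 77644466444664446·64446.

7764446644466444664446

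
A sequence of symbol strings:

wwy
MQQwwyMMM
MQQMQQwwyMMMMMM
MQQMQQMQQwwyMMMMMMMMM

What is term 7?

MQQMQQMQQMQQMQQMQQwwyMMMMMMMMMMMMMMMMMM

s(k+1) = MQQ·s(k)·MMM, so each term gains MQQ as a prefix and MMM as a suffix.
From MQQMQQMQQwwyMMMMMMMMM, 3 further steps: MQQMQQMQQwwyMMMMMMMMM → MQQMQQMQQMQQwwyMMMMMMMMMMMM → MQQMQQMQQMQQMQQwwyMMMMMMMMMMMMMMM → (answer).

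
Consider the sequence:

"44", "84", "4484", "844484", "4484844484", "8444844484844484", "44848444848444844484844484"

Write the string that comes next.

Each term (from the third on) is the two preceding terms concatenated in order: term 3 = 44·84 = 4484.
So term 8 is 8444844484844484·44848444848444844484844484.

844484448484448444848444848444844484844484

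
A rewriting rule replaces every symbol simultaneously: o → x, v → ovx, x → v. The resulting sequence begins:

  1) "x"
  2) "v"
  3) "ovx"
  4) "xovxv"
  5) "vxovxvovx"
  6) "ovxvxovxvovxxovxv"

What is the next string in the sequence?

φ(ovxvxovxvovxxovxv) expands symbol-by-symbol to x ovx v ovx v x ovx v ovx x ovx v v x ovx v ovx; joining the 17 pieces gives the next term.

xovxvovxvxovxvovxxovxvvxovxvovx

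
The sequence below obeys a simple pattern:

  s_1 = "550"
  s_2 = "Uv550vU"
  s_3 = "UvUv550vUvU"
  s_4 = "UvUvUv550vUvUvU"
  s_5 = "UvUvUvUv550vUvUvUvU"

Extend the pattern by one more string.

UvUvUvUvUv550vUvUvUvUvU

Every step adds Uv to the front and vU to the end of the previous string.
One more step from UvUvUvUv550vUvUvUvU gives the answer.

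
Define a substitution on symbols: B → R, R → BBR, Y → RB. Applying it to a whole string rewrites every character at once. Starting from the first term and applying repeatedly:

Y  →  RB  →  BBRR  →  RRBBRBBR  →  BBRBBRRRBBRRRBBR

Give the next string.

RRBBRRRBBRBBRBBRRRBBRBBRBBRRRBBR

φ(BBRBBRRRBBRRRBBR) expands symbol-by-symbol to R R BBR R R BBR BBR BBR R R BBR BBR BBR R R BBR; joining the 16 pieces gives the next term.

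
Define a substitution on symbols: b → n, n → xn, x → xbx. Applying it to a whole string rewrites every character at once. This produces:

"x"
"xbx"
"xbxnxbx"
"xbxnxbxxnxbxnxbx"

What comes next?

φ(xbxnxbxxnxbxnxbx) expands symbol-by-symbol to xbx n xbx xn xbx n xbx xbx xn xbx n xbx xn xbx n xbx; joining the 16 pieces gives the next term.

xbxnxbxxnxbxnxbxxbxxnxbxnxbxxnxbxnxbx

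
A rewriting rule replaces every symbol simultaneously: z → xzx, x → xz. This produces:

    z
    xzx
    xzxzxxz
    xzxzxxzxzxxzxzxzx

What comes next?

xzxzxxzxzxxzxzxzxxzxzxxzxzxzxxzxzxxzxzxxz

φ(xzxzxxzxzxxzxzxzx) expands symbol-by-symbol to xz xzx xz xzx xz xz xzx xz xzx xz xz xzx xz xzx xz xzx xz; joining the 17 pieces gives the next term.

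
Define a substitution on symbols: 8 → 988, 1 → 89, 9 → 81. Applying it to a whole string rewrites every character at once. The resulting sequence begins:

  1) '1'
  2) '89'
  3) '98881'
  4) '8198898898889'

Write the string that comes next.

Rewriting the 13 symbols of 8198898898889 one by one yields 988 89 81 988 988 81 988 988 81 988 988 988 81; concatenated:

9888981988988819889888198898898881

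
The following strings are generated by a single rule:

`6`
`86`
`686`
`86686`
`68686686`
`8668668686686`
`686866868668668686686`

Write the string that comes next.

8668668686686686866868668668686686

This is a Fibonacci-style word recurrence s(k) = s(k−2)·s(k−1): e.g. 6·86 = 686.
Continuing: 8668668686686 · 686866868668668686686 gives term 8.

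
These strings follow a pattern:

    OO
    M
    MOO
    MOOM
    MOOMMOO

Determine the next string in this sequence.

From term 3 onward, concatenate the last term with the second-to-last: M·OO = MOO, MOO·M = MOOM, …
So term 6 is MOOMMOO·MOOM.

MOOMMOOMOOM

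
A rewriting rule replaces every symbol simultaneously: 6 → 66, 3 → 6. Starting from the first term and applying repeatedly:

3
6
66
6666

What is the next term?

Rewriting each symbol of 6666: 6→66, 6→66, 6→66, 6→66, which concatenates to 66 66 66 66.

66666666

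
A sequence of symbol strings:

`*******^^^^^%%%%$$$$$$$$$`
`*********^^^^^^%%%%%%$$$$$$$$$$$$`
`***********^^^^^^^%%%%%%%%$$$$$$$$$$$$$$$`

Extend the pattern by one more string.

Reading off run lengths: * runs 7, 9, 11; ^ runs 5, 6, 7; % runs 4, 6, 8; $ runs 9, 12, 15 — each is linear in n, where the shown terms are n = 2, 3, 4.
At n = 5 the blocks have lengths 13, 8, 10, 18.

*************^^^^^^^^%%%%%%%%%%$$$$$$$$$$$$$$$$$$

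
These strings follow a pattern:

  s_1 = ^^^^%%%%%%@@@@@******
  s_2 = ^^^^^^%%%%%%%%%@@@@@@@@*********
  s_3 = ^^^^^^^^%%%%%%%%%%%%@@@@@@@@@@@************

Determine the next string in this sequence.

^^^^^^^^^^%%%%%%%%%%%%%%%@@@@@@@@@@@@@@***************

The n-th term is 2n+2 ^'s then 3n+3 %'s then 3n+2 @'s then 3n+3 *'s (n = 1, 2, …).
For the next term, n = 4, so the run lengths are 10, 15, 14, 15.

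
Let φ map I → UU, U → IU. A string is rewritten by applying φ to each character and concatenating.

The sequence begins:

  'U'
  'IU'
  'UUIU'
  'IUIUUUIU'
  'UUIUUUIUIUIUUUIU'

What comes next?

IUIUUUIUIUIUUUIUUUIUUUIUIUIUUUIU

φ(UUIUUUIUIUIUUUIU) expands symbol-by-symbol to IU IU UU IU IU IU UU IU UU IU UU IU IU IU UU IU; joining the 16 pieces gives the next term.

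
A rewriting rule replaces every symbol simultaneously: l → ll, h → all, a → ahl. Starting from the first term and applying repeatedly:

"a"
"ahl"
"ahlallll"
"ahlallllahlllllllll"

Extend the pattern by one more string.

φ(ahlallllahlllllllll) expands symbol-by-symbol to ahl all ll ahl ll ll ll ll ahl all ll ll ll ll ll ll ll ll ll; joining the 19 pieces gives the next term.

ahlallllahlllllllllahlallllllllllllllllllll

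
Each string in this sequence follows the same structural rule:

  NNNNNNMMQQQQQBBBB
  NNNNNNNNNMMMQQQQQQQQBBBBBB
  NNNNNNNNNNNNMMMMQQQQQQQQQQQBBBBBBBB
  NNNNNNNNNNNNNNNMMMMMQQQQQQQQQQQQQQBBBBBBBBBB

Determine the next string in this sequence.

NNNNNNNNNNNNNNNNNNMMMMMMQQQQQQQQQQQQQQQQQBBBBBBBBBBBB

The n-th term is 3n N's then n M's then 3n-1 Q's then 2n B's, where the shown terms are n = 2, 3, 4, 5.
At n = 6 the blocks have lengths 18, 6, 17, 12.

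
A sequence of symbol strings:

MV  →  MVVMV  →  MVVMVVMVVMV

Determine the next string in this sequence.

Each string is two copies of the previous one joined by 'V'.
One more doubling of MVVMVVMVVMV gives the answer.

MVVMVVMVVMVVMVVMVVMVVMV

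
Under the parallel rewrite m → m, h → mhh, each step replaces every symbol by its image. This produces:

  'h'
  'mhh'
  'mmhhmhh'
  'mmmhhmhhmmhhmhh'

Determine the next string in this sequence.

mmmmhhmhhmmhhmhhmmmhhmhhmmhhmhh

φ(mmmhhmhhmmhhmhh) expands symbol-by-symbol to m m m mhh mhh m mhh mhh m m mhh mhh m mhh mhh; joining the 15 pieces gives the next term.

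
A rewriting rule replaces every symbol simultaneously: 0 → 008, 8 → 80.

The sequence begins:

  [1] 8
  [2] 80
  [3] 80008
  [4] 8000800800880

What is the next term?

Applying the rule to each of the 13 symbols of 8000800800880 gives the pieces 80 008 008 008 80 008 008 80 008 008 80 80 008, which concatenate to the answer.

8000800800880008008800080088080008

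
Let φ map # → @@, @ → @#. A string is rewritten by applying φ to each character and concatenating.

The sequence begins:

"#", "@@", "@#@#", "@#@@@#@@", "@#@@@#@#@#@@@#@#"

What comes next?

@#@@@#@#@#@@@#@@@#@@@#@#@#@@@#@@

Replace each of the 16 characters of @#@@@#@#@#@@@#@# in place — @# @@ @# @# @# @@ @# @@ @# @@ @# @# @# @@ @# @@ — and concatenate.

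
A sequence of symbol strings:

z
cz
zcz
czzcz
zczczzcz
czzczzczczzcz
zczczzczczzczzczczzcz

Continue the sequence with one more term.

czzczzczczzczzczczzczczzczzczczzcz

From term 3 onward, concatenate the second-to-last term with the last: z·cz = zcz, cz·zcz = czzcz, …
The next term joins czzczzczczzcz and zczczzczczzczzczczzcz.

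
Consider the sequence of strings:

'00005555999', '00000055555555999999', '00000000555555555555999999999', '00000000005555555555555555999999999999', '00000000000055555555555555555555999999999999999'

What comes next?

00000000000000555555555555555555555555999999999999999999

The n-th term is 2n+2 0's then 4n 5's then 3n 9's (n = 1, 2, …).
Setting n = 6 gives 14, 24, 18 characters in each block.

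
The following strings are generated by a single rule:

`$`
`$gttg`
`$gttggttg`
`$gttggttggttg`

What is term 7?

$gttggttggttggttggttggttg

Every step adds gttg to the end: s(k+1) = s(k)·gttg.
From $gttggttggttg, 3 further steps: $gttggttggttg → $gttggttggttggttg → $gttggttggttggttggttg → (answer).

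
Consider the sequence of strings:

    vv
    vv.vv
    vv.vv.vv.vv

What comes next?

vv.vv.vv.vv.vv.vv.vv.vv

s(k+1) = s(k)·.·s(k) — each term doubles the last with '.' between the halves.
One more doubling of vv.vv.vv.vv gives the answer.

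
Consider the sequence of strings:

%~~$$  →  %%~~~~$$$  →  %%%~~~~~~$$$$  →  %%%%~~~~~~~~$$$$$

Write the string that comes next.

%%%%%~~~~~~~~~~$$$$$$

The n-th term is n %'s then 2n ~'s then n+1 $'s (n = 1, 2, …).
For the next term, n = 5, so the run lengths are 5, 10, 6.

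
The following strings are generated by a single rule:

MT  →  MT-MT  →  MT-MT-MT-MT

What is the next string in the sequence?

MT-MT-MT-MT-MT-MT-MT-MT

s(k+1) = s(k)·-·s(k) — each term doubles the last with '-' between the halves.
So the next term is two copies of MT-MT-MT-MT with '-' between the halves.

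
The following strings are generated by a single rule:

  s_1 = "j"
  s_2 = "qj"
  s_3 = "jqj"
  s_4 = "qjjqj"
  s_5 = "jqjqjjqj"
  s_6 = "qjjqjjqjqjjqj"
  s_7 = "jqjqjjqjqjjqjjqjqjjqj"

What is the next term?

qjjqjjqjqjjqjjqjqjjqjqjjqjjqjqjjqj

From term 3 onward, concatenate the second-to-last term with the last: j·qj = jqj, qj·jqj = qjjqj, …
The next term joins qjjqjjqjqjjqj and jqjqjjqjqjjqjjqjqjjqj.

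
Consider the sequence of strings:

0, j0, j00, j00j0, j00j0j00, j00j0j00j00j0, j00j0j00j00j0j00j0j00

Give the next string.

This is a Fibonacci-style word recurrence s(k) = s(k−1)·s(k−2): e.g. j0·0 = j00.
So term 8 is j00j0j00j00j0j00j0j00·j00j0j00j00j0.

j00j0j00j00j0j00j0j00j00j0j00j00j0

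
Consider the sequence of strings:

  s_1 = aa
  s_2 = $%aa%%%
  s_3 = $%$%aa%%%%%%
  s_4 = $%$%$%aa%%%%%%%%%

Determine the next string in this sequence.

$%$%$%$%aa%%%%%%%%%%%%

Every step adds $% to the front and %%% to the end of the previous string.
So the next term is $%·$%$%$%aa%%%%%%%%%·%%%.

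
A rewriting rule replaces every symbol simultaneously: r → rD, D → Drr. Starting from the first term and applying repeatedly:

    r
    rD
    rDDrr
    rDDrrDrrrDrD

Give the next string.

Rewriting each symbol of rDDrrDrrrDrD: r→rD, D→Drr, D→Drr, r→rD, r→rD, D→Drr, r→rD, r→rD, r→rD, D→Drr, r→rD, D→Drr, which concatenates to rD Drr Drr rD rD Drr rD rD rD Drr rD Drr.

rDDrrDrrrDrDDrrrDrDrDDrrrDDrr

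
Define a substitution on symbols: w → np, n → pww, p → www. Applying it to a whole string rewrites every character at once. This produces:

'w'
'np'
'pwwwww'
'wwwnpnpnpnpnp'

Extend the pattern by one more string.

Rewriting the 13 symbols of wwwnpnpnpnpnp one by one yields np np np pww www pww www pww www pww www pww www; concatenated:

npnpnppwwwwwpwwwwwpwwwwwpwwwwwpwwwww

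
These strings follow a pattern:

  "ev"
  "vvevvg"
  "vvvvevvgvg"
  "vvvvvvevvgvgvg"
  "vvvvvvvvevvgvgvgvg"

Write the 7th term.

Each term wraps the previous one in vv on the left and vg on the right.
From vvvvvvvvevvgvgvgvg, 2 further steps: vvvvvvvvevvgvgvgvg → vvvvvvvvvvevvgvgvgvgvg → (answer).

vvvvvvvvvvvvevvgvgvgvgvgvg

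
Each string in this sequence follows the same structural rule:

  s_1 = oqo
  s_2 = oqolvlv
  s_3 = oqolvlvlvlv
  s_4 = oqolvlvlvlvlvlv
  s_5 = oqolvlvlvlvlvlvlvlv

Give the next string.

oqolvlvlvlvlvlvlvlvlvlv

Each term is the previous one with lvlv appended.
One more step from oqolvlvlvlvlvlvlvlv gives the answer.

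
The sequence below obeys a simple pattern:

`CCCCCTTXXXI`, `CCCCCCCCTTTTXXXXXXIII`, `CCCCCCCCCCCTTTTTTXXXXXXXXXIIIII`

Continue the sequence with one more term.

Reading off run lengths: C runs 5, 8, 11; T runs 2, 4, 6; X runs 3, 6, 9; I runs 1, 3, 5 — each is linear in n (n = 1, 2, …).
At n = 4 the blocks have lengths 14, 8, 12, 7.

CCCCCCCCCCCCCCTTTTTTTTXXXXXXXXXXXXIIIIIII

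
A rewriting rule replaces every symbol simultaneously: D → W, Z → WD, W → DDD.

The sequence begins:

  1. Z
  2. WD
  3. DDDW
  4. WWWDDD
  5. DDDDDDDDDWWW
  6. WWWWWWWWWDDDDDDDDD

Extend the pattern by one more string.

Rewriting the 18 symbols of WWWWWWWWWDDDDDDDDD one by one yields DDD DDD DDD DDD DDD DDD DDD DDD DDD W W W W W W W W W; concatenated:

DDDDDDDDDDDDDDDDDDDDDDDDDDDWWWWWWWWW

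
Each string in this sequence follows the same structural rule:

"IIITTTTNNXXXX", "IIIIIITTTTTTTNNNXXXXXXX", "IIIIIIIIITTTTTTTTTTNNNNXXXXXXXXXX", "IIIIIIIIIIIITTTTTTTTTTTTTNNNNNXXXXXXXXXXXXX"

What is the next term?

IIIIIIIIIIIIIIITTTTTTTTTTTTTTTTNNNNNNXXXXXXXXXXXXXXXX

Reading off run lengths: I runs 3, 6, 9, 12; T runs 4, 7, 10, 13; N runs 2, 3, 4, 5; X runs 4, 7, 10, 13 — each is linear in n (n = 1, 2, …).
For the next term, n = 5, so the run lengths are 15, 16, 6, 16.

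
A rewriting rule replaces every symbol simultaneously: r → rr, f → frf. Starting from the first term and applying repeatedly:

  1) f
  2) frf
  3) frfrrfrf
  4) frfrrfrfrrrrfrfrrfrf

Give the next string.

φ(frfrrfrfrrrrfrfrrfrf) expands symbol-by-symbol to frf rr frf rr rr frf rr frf rr rr rr rr frf rr frf rr rr frf rr frf; joining the 20 pieces gives the next term.

frfrrfrfrrrrfrfrrfrfrrrrrrrrfrfrrfrfrrrrfrfrrfrf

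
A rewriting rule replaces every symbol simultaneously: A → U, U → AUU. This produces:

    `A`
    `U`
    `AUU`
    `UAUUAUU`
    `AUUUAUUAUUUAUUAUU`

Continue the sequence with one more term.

Rewriting the 17 symbols of AUUUAUUAUUUAUUAUU one by one yields U AUU AUU AUU U AUU AUU U AUU AUU AUU U AUU AUU U AUU AUU; concatenated:

UAUUAUUAUUUAUUAUUUAUUAUUAUUUAUUAUUUAUUAUU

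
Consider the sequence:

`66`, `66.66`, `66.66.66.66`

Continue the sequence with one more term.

Every step duplicates the string with '.' between the halves.
So the next term is two copies of 66.66.66.66 with '.' between the halves.

66.66.66.66.66.66.66.66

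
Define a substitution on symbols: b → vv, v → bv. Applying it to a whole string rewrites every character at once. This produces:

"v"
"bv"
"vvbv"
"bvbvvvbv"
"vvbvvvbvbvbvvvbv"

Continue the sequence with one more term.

Applying the rule to each of the 16 symbols of vvbvvvbvbvbvvvbv gives the pieces bv bv vv bv bv bv vv bv vv bv vv bv bv bv vv bv, which concatenate to the answer.

bvbvvvbvbvbvvvbvvvbvvvbvbvbvvvbv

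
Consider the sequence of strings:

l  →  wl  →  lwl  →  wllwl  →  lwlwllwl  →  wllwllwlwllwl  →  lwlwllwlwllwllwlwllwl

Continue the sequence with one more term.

Each term (from the third on) is the two preceding terms concatenated in order: term 3 = l·wl = lwl.
Continuing: wllwllwlwllwl · lwlwllwlwllwllwlwllwl gives term 8.

wllwllwlwllwllwlwllwlwllwllwlwllwl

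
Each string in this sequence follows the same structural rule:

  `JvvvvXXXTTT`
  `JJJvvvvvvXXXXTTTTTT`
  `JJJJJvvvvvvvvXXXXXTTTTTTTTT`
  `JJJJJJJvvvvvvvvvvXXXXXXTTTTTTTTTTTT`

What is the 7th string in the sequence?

JJJJJJJJJJJJJvvvvvvvvvvvvvvvvXXXXXXXXXTTTTTTTTTTTTTTTTTTTTT

Each string has the form J^{2n-1} v^{2n+2} X^{n+2} T^{3n} (n = 1, 2, …).
At n = 7 the blocks have lengths 13, 16, 9, 21.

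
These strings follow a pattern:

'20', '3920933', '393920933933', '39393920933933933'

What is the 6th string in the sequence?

Each term wraps the previous one in 39 on the left and 933 on the right.
From 39393920933933933, 2 further steps: 39393920933933933 → 3939393920933933933933 → (answer).

393939393920933933933933933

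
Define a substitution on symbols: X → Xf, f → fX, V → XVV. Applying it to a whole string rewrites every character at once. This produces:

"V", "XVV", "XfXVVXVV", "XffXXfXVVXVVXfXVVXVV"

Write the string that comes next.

XffXfXXfXffXXfXVVXVVXfXVVXVVXffXXfXVVXVVXfXVVXVV

Replace each of the 20 characters of XffXXfXVVXVVXfXVVXVV in place — Xf fX fX Xf Xf fX Xf XVV XVV Xf XVV XVV Xf fX Xf XVV XVV Xf XVV XVV — and concatenate.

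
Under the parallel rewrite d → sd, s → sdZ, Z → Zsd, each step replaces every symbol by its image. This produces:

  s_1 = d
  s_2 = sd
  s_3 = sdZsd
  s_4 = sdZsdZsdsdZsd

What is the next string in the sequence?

sdZsdZsdsdZsdZsdsdZsdsdZsdZsdsdZsd

Replace each of the 13 characters of sdZsdZsdsdZsd in place — sdZ sd Zsd sdZ sd Zsd sdZ sd sdZ sd Zsd sdZ sd — and concatenate.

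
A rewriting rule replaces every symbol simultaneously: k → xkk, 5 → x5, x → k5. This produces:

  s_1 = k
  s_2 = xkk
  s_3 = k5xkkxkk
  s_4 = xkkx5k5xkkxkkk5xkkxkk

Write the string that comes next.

Rewriting the 21 symbols of xkkx5k5xkkxkkk5xkkxkk one by one yields k5 xkk xkk k5 x5 xkk x5 k5 xkk xkk k5 xkk xkk xkk x5 k5 xkk xkk k5 xkk xkk; concatenated:

k5xkkxkkk5x5xkkx5k5xkkxkkk5xkkxkkxkkx5k5xkkxkkk5xkkxkk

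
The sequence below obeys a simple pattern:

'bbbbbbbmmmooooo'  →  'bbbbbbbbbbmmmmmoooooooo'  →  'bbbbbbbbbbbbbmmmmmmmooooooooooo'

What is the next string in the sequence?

bbbbbbbbbbbbbbbbmmmmmmmmmoooooooooooooo

The n-th term is 3n+1 b's then 2n-1 m's then 3n-1 o's, where the shown terms are n = 2, 3, 4.
For the next term, n = 5, so the run lengths are 16, 9, 14.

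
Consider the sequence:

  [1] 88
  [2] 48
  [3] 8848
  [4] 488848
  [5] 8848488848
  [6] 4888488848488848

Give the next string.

This is a Fibonacci-style word recurrence s(k) = s(k−2)·s(k−1): e.g. 88·48 = 8848.
So term 7 is 8848488848·4888488848488848.

88484888484888488848488848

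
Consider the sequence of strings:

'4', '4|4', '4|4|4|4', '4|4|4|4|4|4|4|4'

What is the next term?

4|4|4|4|4|4|4|4|4|4|4|4|4|4|4|4

Each string is two copies of the previous one joined by '|'.
So the next term is two copies of 4|4|4|4|4|4|4|4 with '|' between the halves.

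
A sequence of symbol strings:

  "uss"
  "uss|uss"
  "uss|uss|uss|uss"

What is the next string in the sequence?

Every step duplicates the string with '|' between the halves.
One more doubling of uss|uss|uss|uss gives the answer.

uss|uss|uss|uss|uss|uss|uss|uss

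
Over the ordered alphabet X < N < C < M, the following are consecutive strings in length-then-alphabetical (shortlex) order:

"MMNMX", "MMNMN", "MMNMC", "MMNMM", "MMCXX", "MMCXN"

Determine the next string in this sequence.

The successor of MMCXN increments the rightmost position that isn't already M and resets every position after it to X.

MMCXC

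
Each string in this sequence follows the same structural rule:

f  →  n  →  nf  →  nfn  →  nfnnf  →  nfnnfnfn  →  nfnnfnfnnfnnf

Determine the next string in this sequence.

nfnnfnfnnfnnfnfnnfnfn

From term 3 onward, concatenate the last term with the second-to-last: n·f = nf, nf·n = nfn, …
So term 8 is nfnnfnfnnfnnf·nfnnfnfn.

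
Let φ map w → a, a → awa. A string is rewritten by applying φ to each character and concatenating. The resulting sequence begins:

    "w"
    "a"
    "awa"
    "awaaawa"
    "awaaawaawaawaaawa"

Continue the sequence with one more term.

awaaawaawaawaaawaawaaawaawaaawaawaawaaawa

φ(awaaawaawaawaaawa) expands symbol-by-symbol to awa a awa awa awa a awa awa a awa awa a awa awa awa a awa; joining the 17 pieces gives the next term.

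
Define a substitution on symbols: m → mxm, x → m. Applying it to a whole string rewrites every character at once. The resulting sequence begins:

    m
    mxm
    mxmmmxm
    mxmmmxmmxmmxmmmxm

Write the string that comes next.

mxmmmxmmxmmxmmmxmmxmmmxmmxmmmxmmxmmxmmmxm

Applying the rule to each of the 17 symbols of mxmmmxmmxmmxmmmxm gives the pieces mxm m mxm mxm mxm m mxm mxm m mxm mxm m mxm mxm mxm m mxm, which concatenate to the answer.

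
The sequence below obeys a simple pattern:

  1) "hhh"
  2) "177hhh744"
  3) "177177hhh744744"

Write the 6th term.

177177177177177hhh744744744744744

Each term wraps the previous one in 177 on the left and 744 on the right.
From 177177hhh744744, 3 further steps: 177177hhh744744 → 177177177hhh744744744 → 177177177177hhh744744744744 → (answer).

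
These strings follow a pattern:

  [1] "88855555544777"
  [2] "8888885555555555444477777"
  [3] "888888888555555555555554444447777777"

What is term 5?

Term n consists of 3n 8's, followed by 4n+2 5's, followed by 2n 4's, followed by 2n+1 7's (n = 1, 2, …).
Setting n = 5 gives 15, 22, 10, 11 characters in each block.

8888888888888885555555555555555555555444444444477777777777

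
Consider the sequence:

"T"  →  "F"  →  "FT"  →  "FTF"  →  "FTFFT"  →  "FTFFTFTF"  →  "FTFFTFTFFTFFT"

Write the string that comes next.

FTFFTFTFFTFFTFTFFTFTF

This is a Fibonacci-style word recurrence s(k) = s(k−1)·s(k−2): e.g. F·T = FT.
So term 8 is FTFFTFTFFTFFT·FTFFTFTF.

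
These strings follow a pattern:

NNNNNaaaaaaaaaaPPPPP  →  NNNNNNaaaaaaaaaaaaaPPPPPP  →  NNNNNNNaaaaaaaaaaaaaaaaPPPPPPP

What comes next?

NNNNNNNNaaaaaaaaaaaaaaaaaaaPPPPPPPP

Each string has the form N^{n+2} a^{3n+1} P^{n+2}, where the shown terms are n = 3, 4, 5.
For the next term, n = 6, so the run lengths are 8, 19, 8.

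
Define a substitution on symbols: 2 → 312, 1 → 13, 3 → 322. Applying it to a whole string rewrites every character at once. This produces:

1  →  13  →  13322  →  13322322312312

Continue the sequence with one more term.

Rewriting the 14 symbols of 13322322312312 one by one yields 13 322 322 312 312 322 312 312 322 13 312 322 13 312; concatenated:

133223223123123223123123221331232213312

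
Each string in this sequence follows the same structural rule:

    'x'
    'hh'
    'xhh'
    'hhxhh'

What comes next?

Each term (from the third on) is the two preceding terms concatenated in order: term 3 = x·hh = xhh.
So term 5 is xhh·hhxhh.

xhhhhxhh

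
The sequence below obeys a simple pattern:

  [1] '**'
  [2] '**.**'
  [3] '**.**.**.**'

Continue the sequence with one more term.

s(k+1) = s(k)·.·s(k) — each term doubles the last with '.' between the halves.
Doubling **.**.**.** with '.' between the halves:

**.**.**.**.**.**.**.**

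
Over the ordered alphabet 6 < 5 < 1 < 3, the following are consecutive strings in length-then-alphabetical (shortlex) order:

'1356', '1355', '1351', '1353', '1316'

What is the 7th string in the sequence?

1311

Continuing the enumeration 2 steps past 1316: 1316 → 1315 → (answer).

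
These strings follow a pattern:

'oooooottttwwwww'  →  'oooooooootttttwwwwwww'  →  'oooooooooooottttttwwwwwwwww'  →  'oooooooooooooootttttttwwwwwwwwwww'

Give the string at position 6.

oooooooooooooooooooootttttttttwwwwwwwwwwwwwww

Reading off run lengths: o runs 6, 9, 12, 15; t runs 4, 5, 6, 7; w runs 5, 7, 9, 11 — each is linear in n (n = 1, 2, …).
At n = 6 the blocks have lengths 21, 9, 15.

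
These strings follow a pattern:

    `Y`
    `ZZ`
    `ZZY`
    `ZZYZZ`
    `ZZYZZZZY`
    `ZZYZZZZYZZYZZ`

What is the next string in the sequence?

From term 3 onward, concatenate the last term with the second-to-last: ZZ·Y = ZZY, ZZY·ZZ = ZZYZZ, …
So term 7 is ZZYZZZZYZZYZZ·ZZYZZZZY.

ZZYZZZZYZZYZZZZYZZZZY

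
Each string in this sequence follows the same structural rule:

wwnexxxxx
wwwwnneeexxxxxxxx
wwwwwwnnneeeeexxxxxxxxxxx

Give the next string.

Reading off run lengths: w runs 2, 4, 6; n runs 1, 2, 3; e runs 1, 3, 5; x runs 5, 8, 11 — each is linear in n (n = 1, 2, …).
Setting n = 4 gives 8, 4, 7, 14 characters in each block.

wwwwwwwwnnnneeeeeeexxxxxxxxxxxxxx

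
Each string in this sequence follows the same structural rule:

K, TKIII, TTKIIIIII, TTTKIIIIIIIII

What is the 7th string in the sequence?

s(k+1) = T·s(k)·III, so each term gains T as a prefix and III as a suffix.
From TTTKIIIIIIIII, 3 further steps: TTTKIIIIIIIII → TTTTKIIIIIIIIIIII → TTTTTKIIIIIIIIIIIIIII → (answer).

TTTTTTKIIIIIIIIIIIIIIIIII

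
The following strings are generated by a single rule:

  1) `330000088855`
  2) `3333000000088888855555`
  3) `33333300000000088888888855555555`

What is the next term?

333333330000000000088888888888855555555555

Term n consists of 2n 3's, followed by 2n+3 0's, followed by 3n 8's, followed by 3n-1 5's (n = 1, 2, …).
Setting n = 4 gives 8, 11, 12, 11 characters in each block.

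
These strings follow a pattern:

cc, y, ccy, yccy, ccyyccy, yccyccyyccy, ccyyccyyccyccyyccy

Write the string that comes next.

yccyccyyccyccyyccyyccyccyyccy

Each term (from the third on) is the two preceding terms concatenated in order: term 3 = cc·y = ccy.
Continuing: yccyccyyccy · ccyyccyyccyccyyccy gives term 8.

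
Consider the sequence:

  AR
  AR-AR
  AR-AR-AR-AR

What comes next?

s(k+1) = s(k)·-·s(k) — each term doubles the last with '-' between the halves.
Doubling AR-AR-AR-AR with '-' between the halves:

AR-AR-AR-AR-AR-AR-AR-AR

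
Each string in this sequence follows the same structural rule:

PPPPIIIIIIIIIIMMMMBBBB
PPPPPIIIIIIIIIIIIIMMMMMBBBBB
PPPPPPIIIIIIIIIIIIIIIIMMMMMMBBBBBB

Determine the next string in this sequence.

Each string has the form P^{n+1} I^{3n+1} M^{n+1} B^{n+1}, where the shown terms are n = 3, 4, 5.
At n = 6 the blocks have lengths 7, 19, 7, 7.

PPPPPPPIIIIIIIIIIIIIIIIIIIMMMMMMMBBBBBBB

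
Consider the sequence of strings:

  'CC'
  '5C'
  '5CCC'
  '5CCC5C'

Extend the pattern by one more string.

This is a Fibonacci-style word recurrence s(k) = s(k−1)·s(k−2): e.g. 5C·CC = 5CCC.
So term 5 is 5CCC5C·5CCC.

5CCC5C5CCC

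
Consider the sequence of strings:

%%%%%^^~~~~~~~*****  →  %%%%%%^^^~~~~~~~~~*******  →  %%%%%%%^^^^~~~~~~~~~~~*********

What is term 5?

The n-th term is n+3 %'s then n ^'s then 2n+3 ~'s then 2n+1 *'s, where the shown terms are n = 2, 3, 4.
For term 5, n = 6, so the run lengths are 9, 6, 15, 13.

%%%%%%%%%^^^^^^~~~~~~~~~~~~~~~*************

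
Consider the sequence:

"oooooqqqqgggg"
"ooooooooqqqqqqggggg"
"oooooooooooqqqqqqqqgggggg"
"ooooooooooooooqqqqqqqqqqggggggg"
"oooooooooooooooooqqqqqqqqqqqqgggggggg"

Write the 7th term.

The n-th term is 3n-1 o's then 2n q's then n+2 g's, where the shown terms are n = 2, 3, 4, 5, 6.
Setting n = 8 gives 23, 16, 10 characters in each block.

oooooooooooooooooooooooqqqqqqqqqqqqqqqqgggggggggg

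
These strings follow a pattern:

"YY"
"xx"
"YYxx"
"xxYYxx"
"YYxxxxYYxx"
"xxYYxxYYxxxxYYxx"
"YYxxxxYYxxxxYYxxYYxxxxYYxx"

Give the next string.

From term 3 onward, concatenate the second-to-last term with the last: YY·xx = YYxx, xx·YYxx = xxYYxx, …
So term 8 is xxYYxxYYxxxxYYxx·YYxxxxYYxxxxYYxxYYxxxxYYxx.

xxYYxxYYxxxxYYxxYYxxxxYYxxxxYYxxYYxxxxYYxx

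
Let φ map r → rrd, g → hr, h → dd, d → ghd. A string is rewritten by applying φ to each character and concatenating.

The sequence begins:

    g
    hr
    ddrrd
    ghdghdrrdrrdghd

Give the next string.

hrddghdhrddghdrrdrrdghdrrdrrdghdhrddghd

Replace each of the 15 characters of ghdghdrrdrrdghd in place — hr dd ghd hr dd ghd rrd rrd ghd rrd rrd ghd hr dd ghd — and concatenate.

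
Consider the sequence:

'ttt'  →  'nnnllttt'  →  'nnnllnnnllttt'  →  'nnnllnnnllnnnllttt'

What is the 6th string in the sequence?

nnnllnnnllnnnllnnnllnnnllttt

Every step adds nnnll at the front: s(k+1) = nnnll·s(k).
From nnnllnnnllnnnllttt, 2 further steps: nnnllnnnllnnnllttt → nnnllnnnllnnnllnnnllttt → (answer).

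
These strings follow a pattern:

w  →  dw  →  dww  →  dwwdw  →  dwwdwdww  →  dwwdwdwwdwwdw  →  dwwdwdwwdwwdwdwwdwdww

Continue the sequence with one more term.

dwwdwdwwdwwdwdwwdwdwwdwwdwdwwdwwdw

This is a Fibonacci-style word recurrence s(k) = s(k−1)·s(k−2): e.g. dw·w = dww.
So term 8 is dwwdwdwwdwwdwdwwdwdww·dwwdwdwwdwwdw.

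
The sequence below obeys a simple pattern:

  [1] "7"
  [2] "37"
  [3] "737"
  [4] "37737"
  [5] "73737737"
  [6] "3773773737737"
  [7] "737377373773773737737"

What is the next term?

From term 3 onward, concatenate the second-to-last term with the last: 7·37 = 737, 37·737 = 37737, …
So term 8 is 3773773737737·737377373773773737737.

3773773737737737377373773773737737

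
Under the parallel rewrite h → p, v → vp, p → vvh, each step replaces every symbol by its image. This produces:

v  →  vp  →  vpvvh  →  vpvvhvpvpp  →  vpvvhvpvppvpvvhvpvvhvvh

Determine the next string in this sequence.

vpvvhvpvppvpvvhvpvvhvvhvpvvhvpvppvpvvhvpvppvpvpp

Replace each of the 23 characters of vpvvhvpvppvpvvhvpvvhvvh in place — vp vvh vp vp p vp vvh vp vvh vvh vp vvh vp vp p vp vvh vp vp p vp vp p — and concatenate.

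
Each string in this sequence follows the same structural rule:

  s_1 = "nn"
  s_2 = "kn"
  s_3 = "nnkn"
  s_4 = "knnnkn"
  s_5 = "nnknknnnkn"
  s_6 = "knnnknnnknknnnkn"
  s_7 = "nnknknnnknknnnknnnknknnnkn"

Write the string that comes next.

This is a Fibonacci-style word recurrence s(k) = s(k−2)·s(k−1): e.g. nn·kn = nnkn.
The next term joins knnnknnnknknnnkn and nnknknnnknknnnknnnknknnnkn.

knnnknnnknknnnknnnknknnnknknnnknnnknknnnkn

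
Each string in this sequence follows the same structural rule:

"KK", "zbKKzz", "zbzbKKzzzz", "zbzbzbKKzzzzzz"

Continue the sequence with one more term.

zbzbzbzbKKzzzzzzzz

Every step adds zb to the front and zz to the end of the previous string.
So the next term is zb·zbzbzbKKzzzzzz·zz.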